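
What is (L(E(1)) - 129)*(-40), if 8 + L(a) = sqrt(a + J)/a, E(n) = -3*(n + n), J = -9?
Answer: 5480 + 20*I*sqrt(15)/3 ≈ 5480.0 + 25.82*I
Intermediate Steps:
E(n) = -6*n
L(a) = -8 + sqrt(-9 + a)/a (L(a) = -8 + sqrt(a - 9)/a = -8 + sqrt(-9 + a)/a)
(L(E(1)) - 129)*(-40) = ((-8 + sqrt(-9 - 6*1)/((-6*1))) - 129)*(-40) = ((-8 + sqrt(-9 - 6)/(-6)) - 129)*(-40) = ((-8 - I*sqrt(15)/6) - 129)*(-40) = (-137 - I*sqrt(15)/6)*(-40) = 5480 + 20*I*sqrt(15)/3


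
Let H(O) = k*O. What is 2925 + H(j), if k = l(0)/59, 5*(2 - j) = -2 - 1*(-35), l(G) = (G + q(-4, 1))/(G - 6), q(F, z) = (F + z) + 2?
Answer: 5177227/1770 ≈ 2925.0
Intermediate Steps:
q(F, z) = 2 + F + z
l(G) = (-1 + G)/(-6 + G) (l(G) = (G + (2 - 4 + 1))/(G - 6) = (G - 1)/(-6 + G) = (-1 + G)/(-6 + G))
j = -23/5 (j = 2 - (-2 - 1*(-35))/5 = 2 - (-2 + 35)/5 = 2 - ⅕*33 = 2 - 33/5 = -23/5 ≈ -4.6000)
k = 1/354 (k = ((-1 + 0)/(-6 + 0))/59 = (-1/(-6))*(1/59) = -⅙*(-1)*(1/59) = (⅙)*(1/59) = 1/354 ≈ 0.0028249)
H(O) = O/354
2925 + H(j) = 2925 + (1/354)*(-23/5) = 2925 - 23/1770 = 5177227/1770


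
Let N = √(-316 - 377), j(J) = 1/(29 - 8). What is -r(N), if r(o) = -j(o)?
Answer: 1/21 ≈ 0.047619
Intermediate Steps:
j(J) = 1/21
N = 3*I*√77 (N = √(-693) = 3*I*√77 ≈ 26.325*I)
r(o) = -1/21 (r(o) = -1*1/21 = -1/21)
-r(N) = -1*(-1/21) = 1/21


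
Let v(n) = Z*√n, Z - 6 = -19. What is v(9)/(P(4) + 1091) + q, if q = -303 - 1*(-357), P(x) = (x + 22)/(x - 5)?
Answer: 19157/355 ≈ 53.963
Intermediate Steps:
P(x) = (22 + x)/(-5 + x)
Z = -13 (Z = 6 - 19 = -13)
q = 54 (q = -303 + 357 = 54)
v(n) = -13*√n
v(9)/(P(4) + 1091) + q = (-13*√9)/((22 + 4)/(-5 + 4) + 1091) + 54 = (-13*3)/(26/(-1) + 1091) + 54 = -39/(-1*26 + 1091) + 54 = -39/(-26 + 1091) + 54 = -39/1065 + 54 = -39*1/1065 + 54 = -13/355 + 54 = 19157/355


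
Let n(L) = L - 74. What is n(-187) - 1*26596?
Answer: -26857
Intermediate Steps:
n(L) = -74 + L
n(-187) - 1*26596 = (-74 - 187) - 1*26596 = -261 - 26596 = -26857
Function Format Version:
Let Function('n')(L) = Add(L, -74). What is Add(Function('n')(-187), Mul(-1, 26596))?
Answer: -26857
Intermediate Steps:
Function('n')(L) = Add(-74, L)
Add(Function('n')(-187), Mul(-1, 26596)) = Add(Add(-74, -187), Mul(-1, 26596)) = Add(-261, -26596) = -26857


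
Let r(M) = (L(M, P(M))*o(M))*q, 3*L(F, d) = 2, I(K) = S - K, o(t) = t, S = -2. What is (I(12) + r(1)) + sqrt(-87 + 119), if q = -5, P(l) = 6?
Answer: -52/3 + 4*sqrt(2) ≈ -11.676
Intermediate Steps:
I(K) = -2 - K
L(F, d) = 2/3 (L(F, d) = (1/3)*2 = 2/3)
r(M) = -10*M/3 (r(M) = (2*M/3)*(-5) = -10*M/3)
(I(12) + r(1)) + sqrt(-87 + 119) = ((-2 - 1*12) - 10/3*1) + sqrt(-87 + 119) = ((-2 - 12) - 10/3) + sqrt(32) = (-14 - 10/3) + 4*sqrt(2) = -52/3 + 4*sqrt(2)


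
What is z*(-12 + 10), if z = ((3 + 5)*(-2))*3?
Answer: 96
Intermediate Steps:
z = -48 (z = (8*(-2))*3 = -16*3 = -48)
z*(-12 + 10) = -48*(-12 + 10) = -48*(-2) = 96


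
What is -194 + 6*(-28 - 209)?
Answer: -1616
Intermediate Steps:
-194 + 6*(-28 - 209) = -194 + 6*(-237) = -194 - 1422 = -1616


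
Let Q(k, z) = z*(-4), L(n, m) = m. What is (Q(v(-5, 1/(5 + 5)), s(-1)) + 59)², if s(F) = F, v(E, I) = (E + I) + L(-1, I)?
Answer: 3969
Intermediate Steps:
v(E, I) = E + 2*I (v(E, I) = (E + I) + I = E + 2*I)
Q(k, z) = -4*z
(Q(v(-5, 1/(5 + 5)), s(-1)) + 59)² = (-4*(-1) + 59)² = (4 + 59)² = 63² = 3969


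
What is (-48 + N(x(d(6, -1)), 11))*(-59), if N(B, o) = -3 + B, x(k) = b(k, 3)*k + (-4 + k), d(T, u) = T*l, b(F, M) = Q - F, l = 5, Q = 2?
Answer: 51035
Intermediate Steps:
b(F, M) = 2 - F
d(T, u) = 5*T (d(T, u) = T*5 = 5*T)
x(k) = -4 + k + k*(2 - k) (x(k) = (2 - k)*k + (-4 + k) = k*(2 - k) + (-4 + k) = -4 + k + k*(2 - k))
(-48 + N(x(d(6, -1)), 11))*(-59) = (-48 + (-3 + (-4 + 5*6 - 5*6*(-2 + 5*6))))*(-59) = (-48 + (-3 + (-4 + 30 - 1*30*(-2 + 30))))*(-59) = (-48 + (-3 + (-4 + 30 - 1*30*28)))*(-59) = (-48 + (-3 + (-4 + 30 - 840)))*(-59) = (-48 + (-3 - 814))*(-59) = (-48 - 817)*(-59) = -865*(-59) = 51035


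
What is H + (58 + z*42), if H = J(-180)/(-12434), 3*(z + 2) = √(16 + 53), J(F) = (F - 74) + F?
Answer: -161425/6217 + 14*√69 ≈ 90.328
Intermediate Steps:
J(F) = -74 + 2*F (J(F) = (-74 + F) + F = -74 + 2*F)
z = -2 + √69/3 (z = -2 + √(16 + 53)/3 = -2 + √69/3 ≈ 0.76888)
H = 217/6217 (H = (-74 + 2*(-180))/(-12434) = (-74 - 360)*(-1/12434) = -434*(-1/12434) = 217/6217 ≈ 0.034904)
H + (58 + z*42) = 217/6217 + (58 + (-2 + √69/3)*42) = 217/6217 + (58 + (-84 + 14*√69)) = 217/6217 + (-26 + 14*√69) = -161425/6217 + 14*√69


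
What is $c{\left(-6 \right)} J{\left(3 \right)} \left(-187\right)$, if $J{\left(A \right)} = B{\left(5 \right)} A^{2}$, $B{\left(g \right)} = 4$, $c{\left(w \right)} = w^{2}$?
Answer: $-242352$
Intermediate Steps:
$J{\left(A \right)} = 4 A^{2}$
$c{\left(-6 \right)} J{\left(3 \right)} \left(-187\right) = \left(-6\right)^{2} \cdot 4 \cdot 3^{2} \left(-187\right) = 36 \cdot 4 \cdot 9 \left(-187\right) = 36 \cdot 36 \left(-187\right) = 1296 \left(-187\right) = -242352$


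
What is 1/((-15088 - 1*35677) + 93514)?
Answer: 1/42749 ≈ 2.3392e-5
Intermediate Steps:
1/((-15088 - 1*35677) + 93514) = 1/((-15088 - 35677) + 93514) = 1/(-50765 + 93514) = 1/42749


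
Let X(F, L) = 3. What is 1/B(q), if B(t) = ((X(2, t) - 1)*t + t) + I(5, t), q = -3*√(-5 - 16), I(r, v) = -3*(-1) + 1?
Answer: 4/1717 + 9*I*√21/1717 ≈ 0.0023296 + 0.02402*I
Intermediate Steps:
I(r, v) = 4 (I(r, v) = 3 + 1 = 4)
q = -3*I*√21 ≈ -13.748*I
B(t) = 4 + 3*t (B(t) = ((3 - 1)*t + t) + 4 = (2*t + t) + 4 = 3*t + 4 = 4 + 3*t)
1/B(q) = 1/(4 + 3*(-3*I*√21)) = 1/(4 - 9*I*√21)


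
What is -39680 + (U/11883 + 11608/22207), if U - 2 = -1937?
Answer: -3490297607587/87961927 ≈ -39680.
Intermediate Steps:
U = -1935 (U = 2 - 1937 = -1935)
-39680 + (U/11883 + 11608/22207) = -39680 + (-1935/11883 + 11608/22207) = -39680 + (-1935*1/11883 + 11608*(1/22207)) = -39680 + (-645/3961 + 11608/22207) = -39680 + 31655773/87961927 = -3490297607587/87961927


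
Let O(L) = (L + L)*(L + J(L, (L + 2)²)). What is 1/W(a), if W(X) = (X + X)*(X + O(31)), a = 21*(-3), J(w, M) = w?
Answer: -1/476406 ≈ -2.0990e-6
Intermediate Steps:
a = -63
O(L) = 4*L² (O(L) = (L + L)*(L + L) = (2*L)*(2*L) = 4*L²)
W(X) = 2*X*(3844 + X) (W(X) = (X + X)*(X + 4*31²) = (2*X)*(X + 4*961) = (2*X)*(X + 3844) = (2*X)*(3844 + X) = 2*X*(3844 + X))
1/W(a) = 1/(2*(-63)*(3844 - 63)) = 1/(2*(-63)*3781) = 1/(-476406) = -1/476406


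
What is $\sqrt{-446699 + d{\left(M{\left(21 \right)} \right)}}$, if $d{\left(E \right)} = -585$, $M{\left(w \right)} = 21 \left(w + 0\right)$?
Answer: $2 i \sqrt{111821} \approx 668.79 i$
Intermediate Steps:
$M{\left(w \right)} = 21 w$
$\sqrt{-446699 + d{\left(M{\left(21 \right)} \right)}} = \sqrt{-446699 - 585} = \sqrt{-447284} = 2 i \sqrt{111821}$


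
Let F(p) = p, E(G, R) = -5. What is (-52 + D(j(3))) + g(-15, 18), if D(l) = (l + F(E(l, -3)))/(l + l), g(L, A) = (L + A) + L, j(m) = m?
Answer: -193/3 ≈ -64.333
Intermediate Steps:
g(L, A) = A + 2*L (g(L, A) = (A + L) + L = A + 2*L)
D(l) = (-5 + l)/(2*l) (D(l) = (l - 5)/(l + l) = (-5 + l)/((2*l)) = (-5 + l)*(1/(2*l)) = (-5 + l)/(2*l))
(-52 + D(j(3))) + g(-15, 18) = (-52 + (½)*(-5 + 3)/3) + (18 + 2*(-15)) = (-52 + (½)*(⅓)*(-2)) + (18 - 30) = (-52 - ⅓) - 12 = -157/3 - 12 = -193/3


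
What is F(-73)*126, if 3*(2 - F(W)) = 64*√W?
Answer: 252 - 2688*I*√73 ≈ 252.0 - 22966.0*I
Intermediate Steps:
F(W) = 2 - 64*√W/3
F(-73)*126 = (2 - 64*I*√73/3)*126 = 252 - 2688*I*√73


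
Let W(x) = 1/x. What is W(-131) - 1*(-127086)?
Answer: 16648265/131 ≈ 1.2709e+5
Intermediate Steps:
W(-131) - 1*(-127086) = 1/(-131) - 1*(-127086) = -1/131 + 127086 = 16648265/131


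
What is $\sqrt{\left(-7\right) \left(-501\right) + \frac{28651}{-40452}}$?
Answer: $\frac{\sqrt{1434392655969}}{20226} \approx 59.214$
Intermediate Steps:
$\sqrt{\left(-7\right) \left(-501\right) + \frac{28651}{-40452}} = \sqrt{3507 + 28651 \left(- \frac{1}{40452}\right)} = \sqrt{3507 - \frac{28651}{40452}} = \sqrt{\frac{141836513}{40452}} = \frac{\sqrt{1434392655969}}{20226}$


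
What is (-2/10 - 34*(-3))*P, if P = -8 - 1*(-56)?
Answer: 24432/5 ≈ 4886.4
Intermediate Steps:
P = 48 (P = -8 + 56 = 48)
(-2/10 - 34*(-3))*P = (-2/10 - 34*(-3))*48 = (-2*1/10 + 102)*48 = (-1/5 + 102)*48 = (509/5)*48 = 24432/5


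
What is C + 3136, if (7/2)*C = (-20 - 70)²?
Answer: 38152/7 ≈ 5450.3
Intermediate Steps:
C = 16200/7 (C = 2*(-20 - 70)²/7 = (2/7)*(-90)² = (2/7)*8100 = 16200/7 ≈ 2314.3)
C + 3136 = 16200/7 + 3136 = 38152/7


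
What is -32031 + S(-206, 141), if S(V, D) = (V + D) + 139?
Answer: -31957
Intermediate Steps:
S(V, D) = 139 + D + V (S(V, D) = (D + V) + 139 = 139 + D + V)
-32031 + S(-206, 141) = -32031 + (139 + 141 - 206) = -32031 + 74 = -31957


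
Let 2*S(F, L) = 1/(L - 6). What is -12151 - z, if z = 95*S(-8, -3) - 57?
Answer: -217597/18 ≈ -12089.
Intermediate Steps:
S(F, L) = 1/(2*(-6 + L)) (S(F, L) = 1/(2*(L - 6)) = 1/(2*(-6 + L)))
z = -1121/18 (z = 95*(1/(2*(-6 - 3))) - 57 = 95*((1/2)/(-9)) - 57 = 95*((1/2)*(-1/9)) - 57 = 95*(-1/18) - 57 = -95/18 - 57 = -1121/18 ≈ -62.278)
-12151 - z = -12151 - 1*(-1121/18) = -12151 + 1121/18 = -217597/18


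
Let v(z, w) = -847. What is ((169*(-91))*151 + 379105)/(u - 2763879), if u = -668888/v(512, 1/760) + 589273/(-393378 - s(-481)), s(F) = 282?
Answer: 5354511356880/7614028222411 ≈ 0.70324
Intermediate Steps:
u = 2172027569/2755620 (u = -668888/(-847) + 589273/(-393378 - 1*282) = -668888*(-1/847) + 589273/(-393378 - 282) = 5528/7 + 589273/(-393660) = 5528/7 + 589273*(-1/393660) = 5528/7 - 589273/393660 = 2172027569/2755620 ≈ 788.22)
((169*(-91))*151 + 379105)/(u - 2763879) = ((169*(-91))*151 + 379105)/(2172027569/2755620 - 2763879) = (-15379*151 + 379105)/(-7614028222411/2755620) = (-2322229 + 379105)*(-2755620/7614028222411) = -1943124*(-2755620/7614028222411) = 5354511356880/7614028222411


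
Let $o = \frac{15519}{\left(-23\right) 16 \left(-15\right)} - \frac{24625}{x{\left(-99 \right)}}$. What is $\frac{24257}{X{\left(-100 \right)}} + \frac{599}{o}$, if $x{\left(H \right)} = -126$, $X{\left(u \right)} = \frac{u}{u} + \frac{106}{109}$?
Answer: $\frac{60776724464887}{4940893285} \approx 12301.0$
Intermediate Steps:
$X{\left(u \right)} = \frac{215}{109}$ ($X{\left(u \right)} = 1 + 106 \cdot \frac{1}{109} = 1 + \frac{106}{109} = \frac{215}{109}$)
$o = \frac{22980899}{115920}$ ($o = \frac{15519}{\left(-23\right) 16 \left(-15\right)} - \frac{24625}{-126} = \frac{15519}{\left(-368\right) \left(-15\right)} - - \frac{24625}{126} = \frac{15519}{5520} + \frac{24625}{126} = 15519 \cdot \frac{1}{5520} + \frac{24625}{126} = \frac{5173}{1840} + \frac{24625}{126} = \frac{22980899}{115920} \approx 198.25$)
$\frac{24257}{X{\left(-100 \right)}} + \frac{599}{o} = \frac{24257}{\frac{215}{109}} + \frac{599}{\frac{22980899}{115920}} = 24257 \cdot \frac{109}{215} + 599 \cdot \frac{115920}{22980899} = \frac{2644013}{215} + \frac{69436080}{22980899} = \frac{60776724464887}{4940893285}$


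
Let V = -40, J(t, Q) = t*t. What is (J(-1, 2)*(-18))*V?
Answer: 720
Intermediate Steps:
J(t, Q) = t**2
(J(-1, 2)*(-18))*V = ((-1)**2*(-18))*(-40) = (1*(-18))*(-40) = -18*(-40) = 720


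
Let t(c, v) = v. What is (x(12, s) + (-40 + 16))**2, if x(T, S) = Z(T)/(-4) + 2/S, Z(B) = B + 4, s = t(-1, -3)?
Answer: 7396/9 ≈ 821.78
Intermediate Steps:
s = -3
Z(B) = 4 + B
x(T, S) = -1 + 2/S - T/4 (x(T, S) = (4 + T)/(-4) + 2/S = (4 + T)*(-1/4) + 2/S = (-1 - T/4) + 2/S = -1 + 2/S - T/4)
(x(12, s) + (-40 + 16))**2 = ((-1 + 2/(-3) - 1/4*12) + (-40 + 16))**2 = ((-1 + 2*(-1/3) - 3) - 24)**2 = ((-1 - 2/3 - 3) - 24)**2 = (-14/3 - 24)**2 = (-86/3)**2 = 7396/9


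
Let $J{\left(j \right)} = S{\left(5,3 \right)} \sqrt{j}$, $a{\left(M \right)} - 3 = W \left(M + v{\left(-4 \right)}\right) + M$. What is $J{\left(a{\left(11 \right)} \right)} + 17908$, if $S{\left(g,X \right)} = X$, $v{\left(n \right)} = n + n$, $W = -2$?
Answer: $17908 + 6 \sqrt{2} \approx 17917.0$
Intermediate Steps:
$v{\left(n \right)} = 2 n$
$a{\left(M \right)} = 19 - M$ ($a{\left(M \right)} = 3 + \left(- 2 \left(M + 2 \left(-4\right)\right) + M\right) = 3 + \left(- 2 \left(M - 8\right) + M\right) = 3 + \left(- 2 \left(-8 + M\right) + M\right) = 3 + \left(\left(16 - 2 M\right) + M\right) = 3 - \left(-16 + M\right) = 19 - M$)
$J{\left(j \right)} = 3 \sqrt{j}$
$J{\left(a{\left(11 \right)} \right)} + 17908 = 3 \sqrt{19 - 11} + 17908 = 3 \sqrt{8} + 17908 = 3 \cdot 2 \sqrt{2} + 17908 = 6 \sqrt{2} + 17908 = 17908 + 6 \sqrt{2}$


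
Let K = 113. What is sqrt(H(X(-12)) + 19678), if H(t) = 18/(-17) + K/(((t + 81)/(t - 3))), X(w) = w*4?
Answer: sqrt(681976097)/187 ≈ 139.65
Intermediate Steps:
X(w) = 4*w
H(t) = -18/17 + 113*(-3 + t)/(81 + t) (H(t) = 18/(-17) + 113/(((t + 81)/(t - 3))) = 18*(-1/17) + 113/(((81 + t)/(-3 + t))) = -18/17 + 113/(((81 + t)/(-3 + t))) = -18/17 + 113*((-3 + t)/(81 + t)) = -18/17 + 113*(-3 + t)/(81 + t))
sqrt(H(X(-12)) + 19678) = sqrt((-7221 + 1903*(4*(-12)))/(17*(81 + 4*(-12))) + 19678) = sqrt((-7221 + 1903*(-48))/(17*(81 - 48)) + 19678) = sqrt((1/17)*(-7221 - 91344)/33 + 19678) = sqrt((1/17)*(1/33)*(-98565) + 19678) = sqrt(-32855/187 + 19678) = sqrt(3646931/187) = sqrt(681976097)/187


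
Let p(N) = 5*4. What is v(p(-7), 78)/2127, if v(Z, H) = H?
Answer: 26/709 ≈ 0.036671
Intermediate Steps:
p(N) = 20
v(p(-7), 78)/2127 = 78/2127 = 78*(1/2127) = 26/709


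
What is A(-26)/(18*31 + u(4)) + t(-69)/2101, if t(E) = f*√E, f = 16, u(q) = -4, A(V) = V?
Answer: -13/277 + 16*I*√69/2101 ≈ -0.046931 + 0.063258*I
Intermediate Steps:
t(E) = 16*√E
A(-26)/(18*31 + u(4)) + t(-69)/2101 = -26/(18*31 - 4) + (16*√(-69))/2101 = -26/(558 - 4) + (16*(I*√69))*(1/2101) = -26/554 + (16*I*√69)*(1/2101) = -26*1/554 + 16*I*√69/2101 = -13/277 + 16*I*√69/2101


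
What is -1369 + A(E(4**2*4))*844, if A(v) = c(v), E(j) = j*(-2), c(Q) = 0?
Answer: -1369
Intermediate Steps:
E(j) = -2*j
A(v) = 0
-1369 + A(E(4**2*4))*844 = -1369 + 0*844 = -1369 + 0 = -1369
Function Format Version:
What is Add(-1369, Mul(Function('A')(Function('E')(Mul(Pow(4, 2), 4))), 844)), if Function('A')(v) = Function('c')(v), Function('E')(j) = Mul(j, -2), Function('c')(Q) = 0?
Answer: -1369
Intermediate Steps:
Function('E')(j) = Mul(-2, j)
Function('A')(v) = 0
Add(-1369, Mul(Function('A')(Function('E')(Mul(Pow(4, 2), 4))), 844)) = Add(-1369, Mul(0, 844)) = Add(-1369, 0) = -1369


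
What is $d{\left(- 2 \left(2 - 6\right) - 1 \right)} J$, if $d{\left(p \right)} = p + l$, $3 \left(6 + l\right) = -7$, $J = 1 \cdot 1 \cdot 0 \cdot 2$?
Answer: $0$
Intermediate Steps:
$J = 0$ ($J = 1 \cdot 0 \cdot 2 = 0 \cdot 2 = 0$)
$l = - \frac{25}{3}$ ($l = -6 + \frac{1}{3} \left(-7\right) = -6 - \frac{7}{3} = - \frac{25}{3} \approx -8.3333$)
$d{\left(p \right)} = - \frac{25}{3} + p$ ($d{\left(p \right)} = p - \frac{25}{3} = - \frac{25}{3} + p$)
$d{\left(- 2 \left(2 - 6\right) - 1 \right)} J = \left(- \frac{25}{3} - \left(1 + 2 \left(2 - 6\right)\right)\right) 0 = \left(- \frac{25}{3} - -7\right) 0 = \left(- \frac{25}{3} + \left(8 - 1\right)\right) 0 = \left(- \frac{25}{3} + 7\right) 0 = \left(- \frac{4}{3}\right) 0 = 0$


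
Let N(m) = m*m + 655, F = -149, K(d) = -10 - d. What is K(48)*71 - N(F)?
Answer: -26974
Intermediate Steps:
N(m) = 655 + m**2 (N(m) = m**2 + 655 = 655 + m**2)
K(48)*71 - N(F) = (-10 - 1*48)*71 - (655 + (-149)**2) = (-10 - 48)*71 - (655 + 22201) = -58*71 - 1*22856 = -4118 - 22856 = -26974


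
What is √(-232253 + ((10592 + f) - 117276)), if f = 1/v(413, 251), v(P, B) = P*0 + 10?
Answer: I*√33893690/10 ≈ 582.18*I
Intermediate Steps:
v(P, B) = 10 (v(P, B) = 0 + 10 = 10)
f = ⅒ (f = 1/10 = ⅒ ≈ 0.10000)
√(-232253 + ((10592 + f) - 117276)) = √(-232253 + ((10592 + ⅒) - 117276)) = √(-232253 + (105921/10 - 117276)) = √(-232253 - 1066839/10) = √(-3389369/10) = I*√33893690/10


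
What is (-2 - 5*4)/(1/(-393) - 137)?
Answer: 4323/26921 ≈ 0.16058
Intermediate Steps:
(-2 - 5*4)/(1/(-393) - 137) = (-2 - 20)/(-1/393 - 137) = -22/(-53842/393) = -22*(-393/53842) = 4323/26921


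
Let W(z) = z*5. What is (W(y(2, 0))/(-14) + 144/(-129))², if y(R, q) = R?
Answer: 303601/90601 ≈ 3.3510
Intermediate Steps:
W(z) = 5*z
(W(y(2, 0))/(-14) + 144/(-129))² = ((5*2)/(-14) + 144/(-129))² = (10*(-1/14) + 144*(-1/129))² = (-5/7 - 48/43)² = (-551/301)² = 303601/90601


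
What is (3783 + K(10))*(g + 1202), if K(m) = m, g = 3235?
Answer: 16829541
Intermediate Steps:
(3783 + K(10))*(g + 1202) = (3783 + 10)*(3235 + 1202) = 3793*4437 = 16829541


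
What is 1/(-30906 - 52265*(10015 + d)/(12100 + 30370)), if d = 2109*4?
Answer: -8494/455383867 ≈ -1.8652e-5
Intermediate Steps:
d = 8436
1/(-30906 - 52265*(10015 + d)/(12100 + 30370)) = 1/(-30906 - 52265*(10015 + 8436)/(12100 + 30370)) = 1/(-30906 - 52265/(42470/18451)) = 1/(-30906 - 52265/(42470*(1/18451))) = 1/(-30906 - 52265/42470/18451) = 1/(-30906 - 52265*18451/42470) = 1/(-30906 - 192868303/8494) = 1/(-455383867/8494) = -8494/455383867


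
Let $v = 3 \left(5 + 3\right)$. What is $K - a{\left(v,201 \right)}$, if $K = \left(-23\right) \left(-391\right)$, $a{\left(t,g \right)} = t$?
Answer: $8969$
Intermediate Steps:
$v = 24$ ($v = 3 \cdot 8 = 24$)
$K = 8993$
$K - a{\left(v,201 \right)} = 8993 - 24 = 8969$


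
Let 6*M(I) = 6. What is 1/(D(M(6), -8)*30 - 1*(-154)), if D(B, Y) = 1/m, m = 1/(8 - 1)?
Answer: 1/364 ≈ 0.0027473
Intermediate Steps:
M(I) = 1 (M(I) = (1/6)*6 = 1)
m = 1/7 ≈ 0.14286
D(B, Y) = 7 (D(B, Y) = 1/(1/7) = 7)
1/(D(M(6), -8)*30 - 1*(-154)) = 1/(7*30 - 1*(-154)) = 1/(210 + 154) = 1/364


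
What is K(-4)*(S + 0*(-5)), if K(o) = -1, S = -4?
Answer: 4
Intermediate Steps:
K(-4)*(S + 0*(-5)) = -(-4 + 0*(-5)) = -(-4 + 0) = -1*(-4) = 4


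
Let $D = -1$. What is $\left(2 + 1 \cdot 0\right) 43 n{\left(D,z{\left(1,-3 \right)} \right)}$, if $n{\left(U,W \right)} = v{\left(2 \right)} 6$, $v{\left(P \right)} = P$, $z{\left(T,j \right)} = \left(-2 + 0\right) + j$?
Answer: $1032$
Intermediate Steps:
$z{\left(T,j \right)} = -2 + j$
$n{\left(U,W \right)} = 12$ ($n{\left(U,W \right)} = 2 \cdot 6 = 12$)
$\left(2 + 1 \cdot 0\right) 43 n{\left(D,z{\left(1,-3 \right)} \right)} = \left(2 + 1 \cdot 0\right) 43 \cdot 12 = \left(2 + 0\right) 43 \cdot 12 = 2 \cdot 43 \cdot 12 = 86 \cdot 12 = 1032$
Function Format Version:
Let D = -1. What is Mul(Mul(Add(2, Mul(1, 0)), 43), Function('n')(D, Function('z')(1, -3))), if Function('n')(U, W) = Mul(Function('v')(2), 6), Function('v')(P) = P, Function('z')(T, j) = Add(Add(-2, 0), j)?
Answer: 1032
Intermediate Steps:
Function('z')(T, j) = Add(-2, j)
Function('n')(U, W) = 12 (Function('n')(U, W) = Mul(2, 6) = 12)
Mul(Mul(Add(2, Mul(1, 0)), 43), Function('n')(D, Function('z')(1, -3))) = Mul(Mul(Add(2, Mul(1, 0)), 43), 12) = Mul(Mul(Add(2, 0), 43), 12) = Mul(Mul(2, 43), 12) = Mul(86, 12) = 1032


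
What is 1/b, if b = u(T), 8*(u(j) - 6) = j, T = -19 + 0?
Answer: 8/29 ≈ 0.27586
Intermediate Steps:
T = -19
u(j) = 6 + j/8
b = 29/8 (b = 6 + (⅛)*(-19) = 6 - 19/8 = 29/8 ≈ 3.6250)
1/b = 1/(29/8) = 8/29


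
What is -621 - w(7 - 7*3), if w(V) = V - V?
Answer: -621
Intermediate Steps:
w(V) = 0
-621 - w(7 - 7*3) = -621 - 1*0 = -621 + 0 = -621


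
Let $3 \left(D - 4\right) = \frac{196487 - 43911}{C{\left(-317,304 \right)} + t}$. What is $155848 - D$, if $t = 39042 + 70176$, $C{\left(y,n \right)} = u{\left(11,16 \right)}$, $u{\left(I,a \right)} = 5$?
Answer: $\frac{51065095060}{327669} \approx 1.5584 \cdot 10^{5}$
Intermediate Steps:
$C{\left(y,n \right)} = 5$
$t = 109218$
$D = \frac{1463252}{327669}$ ($D = 4 + \frac{\left(196487 - 43911\right) \frac{1}{5 + 109218}}{3} = 4 + \frac{152576 \cdot \frac{1}{109223}}{3} = 4 + \frac{1}{3} \cdot \frac{152576}{109223} = 4 + \frac{152576}{327669} = \frac{1463252}{327669} \approx 4.4656$)
$155848 - D = 155848 - \frac{1463252}{327669} = \frac{51065095060}{327669}$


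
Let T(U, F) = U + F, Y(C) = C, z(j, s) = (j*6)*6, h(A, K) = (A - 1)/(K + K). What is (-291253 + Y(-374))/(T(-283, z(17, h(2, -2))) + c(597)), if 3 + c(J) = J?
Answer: -291627/923 ≈ -315.96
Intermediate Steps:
h(A, K) = (-1 + A)/(2*K) (h(A, K) = (-1 + A)/((2*K)) = (-1 + A)*(1/(2*K)) = (-1 + A)/(2*K))
z(j, s) = 36*j (z(j, s) = (6*j)*6 = 36*j)
c(J) = -3 + J
T(U, F) = F + U
(-291253 + Y(-374))/(T(-283, z(17, h(2, -2))) + c(597)) = (-291253 - 374)/((36*17 - 283) + (-3 + 597)) = -291627/((612 - 283) + 594) = -291627/(329 + 594) = -291627/923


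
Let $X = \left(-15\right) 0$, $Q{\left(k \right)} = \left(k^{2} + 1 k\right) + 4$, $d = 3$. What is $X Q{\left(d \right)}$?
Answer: $0$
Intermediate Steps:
$Q{\left(k \right)} = 4 + k + k^{2}$ ($Q{\left(k \right)} = \left(k^{2} + k\right) + 4 = \left(k + k^{2}\right) + 4 = 4 + k + k^{2}$)
$X = 0$
$X Q{\left(d \right)} = 0 \left(4 + 3 + 3^{2}\right) = 0 \left(4 + 3 + 9\right) = 0 \cdot 16 = 0$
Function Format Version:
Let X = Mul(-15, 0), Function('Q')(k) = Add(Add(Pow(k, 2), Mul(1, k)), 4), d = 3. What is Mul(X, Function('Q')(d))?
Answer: 0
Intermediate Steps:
Function('Q')(k) = Add(4, k, Pow(k, 2)) (Function('Q')(k) = Add(Add(Pow(k, 2), k), 4) = Add(Add(k, Pow(k, 2)), 4) = Add(4, k, Pow(k, 2)))
X = 0
Mul(X, Function('Q')(d)) = Mul(0, Add(4, 3, Pow(3, 2))) = Mul(0, Add(4, 3, 9)) = Mul(0, 16) = 0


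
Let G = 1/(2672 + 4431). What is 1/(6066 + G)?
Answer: 7103/43086799 ≈ 0.00016485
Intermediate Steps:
G = 1/7103 ≈ 0.00014079
1/(6066 + G) = 1/(6066 + 1/7103) = 1/(43086799/7103) = 7103/43086799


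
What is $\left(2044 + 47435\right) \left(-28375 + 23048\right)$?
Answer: $-263574633$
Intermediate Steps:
$\left(2044 + 47435\right) \left(-28375 + 23048\right) = 49479 \left(-5327\right) = -263574633$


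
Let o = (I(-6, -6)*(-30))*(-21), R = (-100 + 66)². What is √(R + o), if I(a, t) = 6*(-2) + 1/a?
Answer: I*√6509 ≈ 80.678*I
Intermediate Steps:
I(a, t) = -12 + 1/a
R = 1156 (R = (-34)² = 1156)
o = -7665 (o = ((-12 + 1/(-6))*(-30))*(-21) = ((-12 - ⅙)*(-30))*(-21) = -73/6*(-30)*(-21) = 365*(-21) = -7665)
√(R + o) = √(1156 - 7665) = √(-6509) = I*√6509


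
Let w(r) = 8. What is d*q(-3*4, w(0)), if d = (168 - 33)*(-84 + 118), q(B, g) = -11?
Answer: -50490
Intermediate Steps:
d = 4590 (d = 135*34 = 4590)
d*q(-3*4, w(0)) = 4590*(-11) = -50490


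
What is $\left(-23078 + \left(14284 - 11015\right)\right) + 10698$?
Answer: $-9111$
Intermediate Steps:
$\left(-23078 + \left(14284 - 11015\right)\right) + 10698 = \left(-23078 + 3269\right) + 10698 = -19809 + 10698 = -9111$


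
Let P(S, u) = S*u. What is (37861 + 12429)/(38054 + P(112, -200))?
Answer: 25145/7827 ≈ 3.2126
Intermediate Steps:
(37861 + 12429)/(38054 + P(112, -200)) = (37861 + 12429)/(38054 + 112*(-200)) = 50290/(38054 - 22400) = 50290/15654 = 50290*(1/15654) = 25145/7827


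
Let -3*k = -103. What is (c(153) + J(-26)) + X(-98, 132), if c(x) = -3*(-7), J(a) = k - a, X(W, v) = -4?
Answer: 232/3 ≈ 77.333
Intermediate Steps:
k = 103/3 (k = -⅓*(-103) = 103/3 ≈ 34.333)
J(a) = 103/3 - a
c(x) = 21
(c(153) + J(-26)) + X(-98, 132) = (21 + (103/3 - 1*(-26))) - 4 = (21 + (103/3 + 26)) - 4 = (21 + 181/3) - 4 = 244/3 - 4 = 232/3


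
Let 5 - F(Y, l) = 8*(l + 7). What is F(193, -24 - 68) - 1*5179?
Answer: -4494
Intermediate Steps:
F(Y, l) = -51 - 8*l (F(Y, l) = 5 - 8*(l + 7) = 5 - 8*(7 + l) = 5 - (56 + 8*l) = 5 + (-56 - 8*l) = -51 - 8*l)
F(193, -24 - 68) - 1*5179 = (-51 - 8*(-24 - 68)) - 1*5179 = (-51 - 8*(-92)) - 5179 = (-51 + 736) - 5179 = 685 - 5179 = -4494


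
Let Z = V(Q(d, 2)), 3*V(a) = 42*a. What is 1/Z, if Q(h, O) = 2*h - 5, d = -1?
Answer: -1/98 ≈ -0.010204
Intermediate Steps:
Q(h, O) = -5 + 2*h
V(a) = 14*a (V(a) = (42*a)/3 = 14*a)
Z = -98 (Z = 14*(-5 + 2*(-1)) = 14*(-5 - 2) = 14*(-7) = -98)
1/Z = 1/(-98) = -1/98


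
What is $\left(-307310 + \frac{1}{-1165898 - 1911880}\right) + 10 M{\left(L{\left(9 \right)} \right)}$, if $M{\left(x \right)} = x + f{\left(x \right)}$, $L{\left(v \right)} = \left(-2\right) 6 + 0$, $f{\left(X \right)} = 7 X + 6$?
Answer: $- \frac{948601957381}{3077778} \approx -3.0821 \cdot 10^{5}$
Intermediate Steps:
$f{\left(X \right)} = 6 + 7 X$
$L{\left(v \right)} = -12$ ($L{\left(v \right)} = -12 + 0 = -12$)
$M{\left(x \right)} = 6 + 8 x$ ($M{\left(x \right)} = x + \left(6 + 7 x\right) = 6 + 8 x$)
$\left(-307310 + \frac{1}{-1165898 - 1911880}\right) + 10 M{\left(L{\left(9 \right)} \right)} = \left(-307310 + \frac{1}{-1165898 - 1911880}\right) + 10 \left(6 + 8 \left(-12\right)\right) = \left(-307310 + \frac{1}{-3077778}\right) + 10 \left(6 - 96\right) = \left(-307310 - \frac{1}{3077778}\right) + 10 \left(-90\right) = - \frac{945831957181}{3077778} - 900 = - \frac{948601957381}{3077778}$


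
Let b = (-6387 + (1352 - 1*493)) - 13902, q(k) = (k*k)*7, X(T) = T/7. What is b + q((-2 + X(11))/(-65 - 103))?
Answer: -426527359/21952 ≈ -19430.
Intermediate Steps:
X(T) = T/7 (X(T) = T*(⅐) = T/7)
q(k) = 7*k² (q(k) = k²*7 = 7*k²)
b = -19430 (b = (-6387 + (1352 - 493)) - 13902 = (-6387 + 859) - 13902 = -5528 - 13902 = -19430)
b + q((-2 + X(11))/(-65 - 103)) = -19430 + 7*((-2 + (⅐)*11)/(-65 - 103))² = -19430 + 7*((-2 + 11/7)/(-168))² = -19430 + 7*(-3/7*(-1/168))² = -19430 + 7*(1/392)² = -19430 + 7*(1/153664) = -19430 + 1/21952 = -426527359/21952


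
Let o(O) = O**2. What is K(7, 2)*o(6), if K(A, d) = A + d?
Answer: 324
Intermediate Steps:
K(7, 2)*o(6) = (7 + 2)*6**2 = 9*36 = 324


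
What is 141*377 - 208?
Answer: 52949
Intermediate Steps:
141*377 - 208 = 53157 - 208 = 52949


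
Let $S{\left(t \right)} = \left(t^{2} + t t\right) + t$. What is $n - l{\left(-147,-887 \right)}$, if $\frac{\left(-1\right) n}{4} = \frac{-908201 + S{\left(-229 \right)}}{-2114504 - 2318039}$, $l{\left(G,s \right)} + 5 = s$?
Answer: $\frac{3950614164}{4432543} \approx 891.27$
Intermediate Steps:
$S{\left(t \right)} = t + 2 t^{2}$ ($S{\left(t \right)} = \left(t^{2} + t^{2}\right) + t = 2 t^{2} + t = t + 2 t^{2}$)
$l{\left(G,s \right)} = -5 + s$
$n = - \frac{3214192}{4432543}$ ($n = - 4 \frac{-908201 - 229 \left(1 + 2 \left(-229\right)\right)}{-2114504 - 2318039} = - 4 \frac{-908201 - 229 \left(1 - 458\right)}{-4432543} = - 4 \left(-908201 - -104653\right) \left(- \frac{1}{4432543}\right) = - 4 \left(-908201 + 104653\right) \left(- \frac{1}{4432543}\right) = - 4 \left(\left(-803548\right) \left(- \frac{1}{4432543}\right)\right) = \left(-4\right) \frac{803548}{4432543} = - \frac{3214192}{4432543} \approx -0.72513$)
$n - l{\left(-147,-887 \right)} = - \frac{3214192}{4432543} - \left(-5 - 887\right) = - \frac{3214192}{4432543} - -892 = - \frac{3214192}{4432543} + 892 = \frac{3950614164}{4432543}$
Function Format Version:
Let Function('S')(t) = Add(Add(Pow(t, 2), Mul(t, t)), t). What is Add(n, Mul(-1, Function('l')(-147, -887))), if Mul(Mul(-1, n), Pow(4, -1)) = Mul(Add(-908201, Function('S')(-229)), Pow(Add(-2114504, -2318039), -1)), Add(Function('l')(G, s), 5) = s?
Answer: Rational(3950614164, 4432543) ≈ 891.27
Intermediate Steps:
Function('S')(t) = Add(t, Mul(2, Pow(t, 2))) (Function('S')(t) = Add(Add(Pow(t, 2), Pow(t, 2)), t) = Add(Mul(2, Pow(t, 2)), t) = Add(t, Mul(2, Pow(t, 2))))
Function('l')(G, s) = Add(-5, s)
n = Rational(-3214192, 4432543) (n = Mul(-4, Mul(Add(-908201, Mul(-229, Add(1, Mul(2, -229)))), Pow(Add(-2114504, -2318039), -1))) = Mul(-4, Mul(Add(-908201, Mul(-229, Add(1, -458))), Pow(-4432543, -1))) = Mul(-4, Mul(Add(-908201, Mul(-229, -457)), Rational(-1, 4432543))) = Mul(-4, Mul(Add(-908201, 104653), Rational(-1, 4432543))) = Mul(-4, Mul(-803548, Rational(-1, 4432543))) = Mul(-4, Rational(803548, 4432543)) = Rational(-3214192, 4432543) ≈ -0.72513)
Add(n, Mul(-1, Function('l')(-147, -887))) = Add(Rational(-3214192, 4432543), Mul(-1, Add(-5, -887))) = Add(Rational(-3214192, 4432543), Mul(-1, -892)) = Add(Rational(-3214192, 4432543), 892) = Rational(3950614164, 4432543)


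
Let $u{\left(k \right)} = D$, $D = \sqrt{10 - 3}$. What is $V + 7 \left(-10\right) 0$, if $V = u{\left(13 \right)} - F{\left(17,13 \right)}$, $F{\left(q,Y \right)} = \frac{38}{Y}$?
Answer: $- \frac{38}{13} + \sqrt{7} \approx -0.27733$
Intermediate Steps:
$D = \sqrt{7} \approx 2.6458$
$u{\left(k \right)} = \sqrt{7}$
$V = - \frac{38}{13} + \sqrt{7}$ ($V = \sqrt{7} - \frac{38}{13} = - \frac{38}{13} + \sqrt{7} \approx -0.27733$)
$V + 7 \left(-10\right) 0 = \left(- \frac{38}{13} + \sqrt{7}\right) + 7 \left(-10\right) 0 = \left(- \frac{38}{13} + \sqrt{7}\right) - 0 = \left(- \frac{38}{13} + \sqrt{7}\right) + 0 = - \frac{38}{13} + \sqrt{7}$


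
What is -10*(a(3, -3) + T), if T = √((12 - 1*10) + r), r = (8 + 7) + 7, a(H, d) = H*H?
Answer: -90 - 20*√6 ≈ -138.99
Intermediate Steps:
a(H, d) = H²
r = 22 (r = 15 + 7 = 22)
T = 2*√6 (T = √((12 - 1*10) + 22) = √((12 - 10) + 22) = √(2 + 22) = √24 = 2*√6 ≈ 4.8990)
-10*(a(3, -3) + T) = -10*(3² + 2*√6) = -10*(9 + 2*√6) = -90 - 20*√6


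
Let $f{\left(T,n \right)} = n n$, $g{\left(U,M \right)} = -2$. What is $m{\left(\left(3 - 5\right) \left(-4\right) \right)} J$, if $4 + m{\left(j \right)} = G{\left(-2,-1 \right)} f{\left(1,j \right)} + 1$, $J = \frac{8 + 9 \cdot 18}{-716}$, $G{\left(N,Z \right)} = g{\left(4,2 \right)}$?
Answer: $\frac{11135}{358} \approx 31.103$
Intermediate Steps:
$G{\left(N,Z \right)} = -2$
$J = - \frac{85}{358}$ ($J = \left(8 + 162\right) \left(- \frac{1}{716}\right) = 170 \left(- \frac{1}{716}\right) = - \frac{85}{358} \approx -0.23743$)
$f{\left(T,n \right)} = n^{2}$
$m{\left(j \right)} = -3 - 2 j^{2}$ ($m{\left(j \right)} = -4 - \left(-1 + 2 j^{2}\right) = -3 - 2 j^{2}$)
$m{\left(\left(3 - 5\right) \left(-4\right) \right)} J = \left(-3 - 2 \left(\left(3 - 5\right) \left(-4\right)\right)^{2}\right) \left(- \frac{85}{358}\right) = \left(-3 - 2 \left(\left(-2\right) \left(-4\right)\right)^{2}\right) \left(- \frac{85}{358}\right) = \left(-3 - 2 \cdot 8^{2}\right) \left(- \frac{85}{358}\right) = \left(-3 - 128\right) \left(- \frac{85}{358}\right) = \left(-131\right) \left(- \frac{85}{358}\right) = \frac{11135}{358}$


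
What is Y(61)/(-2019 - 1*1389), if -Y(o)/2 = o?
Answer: 61/1704 ≈ 0.035798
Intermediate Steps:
Y(o) = -2*o
Y(61)/(-2019 - 1*1389) = (-2*61)/(-2019 - 1*1389) = -122/(-2019 - 1389) = -122/(-3408) = -122*(-1/3408) = 61/1704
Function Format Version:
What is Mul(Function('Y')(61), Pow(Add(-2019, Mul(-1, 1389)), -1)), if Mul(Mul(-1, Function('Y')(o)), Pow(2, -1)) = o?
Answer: Rational(61, 1704) ≈ 0.035798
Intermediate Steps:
Function('Y')(o) = Mul(-2, o)
Mul(Function('Y')(61), Pow(Add(-2019, Mul(-1, 1389)), -1)) = Mul(Mul(-2, 61), Pow(Add(-2019, Mul(-1, 1389)), -1)) = Mul(-122, Pow(Add(-2019, -1389), -1)) = Mul(-122, Pow(-3408, -1)) = Mul(-122, Rational(-1, 3408)) = Rational(61, 1704)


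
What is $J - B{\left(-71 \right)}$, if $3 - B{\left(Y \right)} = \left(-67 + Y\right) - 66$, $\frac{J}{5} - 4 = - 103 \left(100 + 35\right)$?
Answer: $-69712$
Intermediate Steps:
$J = -69505$ ($J = 20 + 5 \left(- 103 \left(100 + 35\right)\right) = 20 + 5 \left(\left(-103\right) 135\right) = 20 + 5 \left(-13905\right) = 20 - 69525 = -69505$)
$B{\left(Y \right)} = 136 - Y$ ($B{\left(Y \right)} = 3 - \left(\left(-67 + Y\right) - 66\right) = 3 - \left(-133 + Y\right) = 136 - Y$)
$J - B{\left(-71 \right)} = -69505 - \left(136 - -71\right) = -69505 - \left(136 + 71\right) = -69505 - 207 = -69712$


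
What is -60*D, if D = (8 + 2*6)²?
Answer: -24000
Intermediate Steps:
D = 400 (D = (8 + 12)² = 20² = 400)
-60*D = -60*400 = -24000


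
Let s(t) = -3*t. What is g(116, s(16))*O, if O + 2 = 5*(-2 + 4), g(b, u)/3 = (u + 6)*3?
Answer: -3024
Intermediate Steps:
g(b, u) = 54 + 9*u (g(b, u) = 3*((u + 6)*3) = 3*((6 + u)*3) = 3*(18 + 3*u) = 54 + 9*u)
O = 8 (O = -2 + 5*(-2 + 4) = -2 + 5*2 = -2 + 10 = 8)
g(116, s(16))*O = (54 + 9*(-3*16))*8 = (54 + 9*(-48))*8 = (54 - 432)*8 = -378*8 = -3024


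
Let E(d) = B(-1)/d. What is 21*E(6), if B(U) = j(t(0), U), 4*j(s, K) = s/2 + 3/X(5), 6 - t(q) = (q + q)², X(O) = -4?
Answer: 63/32 ≈ 1.9688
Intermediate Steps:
t(q) = 6 - 4*q² (t(q) = 6 - (q + q)² = 6 - (2*q)² = 6 - 4*q²)
j(s, K) = -3/16 + s/8 (j(s, K) = (s/2 + 3/(-4))/4 = (s*(½) + 3*(-¼))/4 = (s/2 - ¾)/4 = (-¾ + s/2)/4 = -3/16 + s/8)
B(U) = 9/16 (B(U) = -3/16 + (6 - 4*0²)/8 = -3/16 + (6 - 4*0)/8 = -3/16 + (6 + 0)/8 = -3/16 + (⅛)*6 = -3/16 + ¾ = 9/16)
E(d) = 9/(16*d)
21*E(6) = 21*((9/16)/6) = 21*((9/16)*(⅙)) = 21*(3/32) = 63/32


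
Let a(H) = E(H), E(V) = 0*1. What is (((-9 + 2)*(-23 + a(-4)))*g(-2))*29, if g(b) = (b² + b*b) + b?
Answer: 28014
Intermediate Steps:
E(V) = 0
a(H) = 0
g(b) = b + 2*b² (g(b) = (b² + b²) + b = 2*b² + b = b + 2*b²)
(((-9 + 2)*(-23 + a(-4)))*g(-2))*29 = (((-9 + 2)*(-23 + 0))*(-2*(1 + 2*(-2))))*29 = ((-7*(-23))*(-2*(1 - 4)))*29 = (161*(-2*(-3)))*29 = (161*6)*29 = 966*29 = 28014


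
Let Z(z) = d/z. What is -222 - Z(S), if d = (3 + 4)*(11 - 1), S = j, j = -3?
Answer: -596/3 ≈ -198.67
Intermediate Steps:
S = -3
d = 70 (d = 7*10 = 70)
Z(z) = 70/z
-222 - Z(S) = -222 - 70/(-3) = -222 - 70*(-1)/3 = -222 - 1*(-70/3) = -222 + 70/3 = -596/3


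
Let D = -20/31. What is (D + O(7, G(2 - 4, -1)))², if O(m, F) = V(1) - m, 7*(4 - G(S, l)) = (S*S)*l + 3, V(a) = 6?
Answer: 2601/961 ≈ 2.7066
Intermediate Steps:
G(S, l) = 25/7 - l*S²/7 (G(S, l) = 4 - ((S*S)*l + 3)/7 = 4 - (S²*l + 3)/7 = 4 - (l*S² + 3)/7 = 4 - (3 + l*S²)/7 = 4 + (-3/7 - l*S²/7) = 25/7 - l*S²/7)
O(m, F) = 6 - m
D = -20/31 (D = -20*1/31 = -20/31 ≈ -0.64516)
(D + O(7, G(2 - 4, -1)))² = (-20/31 + (6 - 1*7))² = (-20/31 + (6 - 7))² = (-20/31 - 1)² = (-51/31)² = 2601/961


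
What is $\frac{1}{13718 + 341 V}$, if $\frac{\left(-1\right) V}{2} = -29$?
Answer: $\frac{1}{33496} \approx 2.9854 \cdot 10^{-5}$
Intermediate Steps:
$V = 58$ ($V = \left(-2\right) \left(-29\right) = 58$)
$\frac{1}{13718 + 341 V} = \frac{1}{13718 + 341 \cdot 58} = \frac{1}{13718 + 19778} = \frac{1}{33496}$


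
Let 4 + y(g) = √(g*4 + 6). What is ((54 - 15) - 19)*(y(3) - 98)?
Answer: -2040 + 60*√2 ≈ -1955.1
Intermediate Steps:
y(g) = -4 + √(6 + 4*g) (y(g) = -4 + √(g*4 + 6) = -4 + √(4*g + 6) = -4 + √(6 + 4*g))
((54 - 15) - 19)*(y(3) - 98) = ((54 - 15) - 19)*((-4 + √(6 + 4*3)) - 98) = (39 - 19)*((-4 + √(6 + 12)) - 98) = 20*((-4 + √18) - 98) = 20*((-4 + 3*√2) - 98) = 20*(-102 + 3*√2) = -2040 + 60*√2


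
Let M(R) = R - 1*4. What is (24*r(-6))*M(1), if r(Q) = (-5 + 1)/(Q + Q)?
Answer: -24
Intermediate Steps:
r(Q) = -2/Q (r(Q) = -4*1/(2*Q) = -2/Q)
M(R) = -4 + R (M(R) = R - 4 = -4 + R)
(24*r(-6))*M(1) = (24*(-2/(-6)))*(-4 + 1) = (24*(-2*(-⅙)))*(-3) = (24*(⅓))*(-3) = 8*(-3) = -24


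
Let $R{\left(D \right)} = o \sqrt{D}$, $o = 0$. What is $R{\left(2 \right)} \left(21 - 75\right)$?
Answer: $0$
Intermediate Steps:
$R{\left(D \right)} = 0$ ($R{\left(D \right)} = 0 \sqrt{D} = 0$)
$R{\left(2 \right)} \left(21 - 75\right) = 0 \left(21 - 75\right) = 0 \left(-54\right) = 0$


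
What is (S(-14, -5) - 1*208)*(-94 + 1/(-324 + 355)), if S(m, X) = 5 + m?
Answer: 20391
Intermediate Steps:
(S(-14, -5) - 1*208)*(-94 + 1/(-324 + 355)) = ((5 - 14) - 1*208)*(-94 + 1/(-324 + 355)) = (-9 - 208)*(-94 + 1/31) = -217*(-94 + 1/31) = -217*(-2913/31) = 20391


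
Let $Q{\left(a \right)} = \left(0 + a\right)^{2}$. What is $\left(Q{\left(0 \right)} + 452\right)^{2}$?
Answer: $204304$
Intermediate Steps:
$Q{\left(a \right)} = a^{2}$
$\left(Q{\left(0 \right)} + 452\right)^{2} = \left(0^{2} + 452\right)^{2} = \left(0 + 452\right)^{2} = 452^{2} = 204304$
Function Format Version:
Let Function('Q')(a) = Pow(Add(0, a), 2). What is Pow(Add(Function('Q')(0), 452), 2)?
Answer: 204304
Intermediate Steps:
Function('Q')(a) = Pow(a, 2)
Pow(Add(Function('Q')(0), 452), 2) = Pow(Add(Pow(0, 2), 452), 2) = Pow(Add(0, 452), 2) = Pow(452, 2) = 204304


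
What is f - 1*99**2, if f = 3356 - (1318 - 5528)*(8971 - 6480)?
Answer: 10480665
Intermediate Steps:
f = 10490466 (f = 3356 - (-4210)*2491 = 3356 - 1*(-10487110) = 3356 + 10487110 = 10490466)
f - 1*99**2 = 10490466 - 1*99**2 = 10490466 - 1*9801 = 10490466 - 9801 = 10480665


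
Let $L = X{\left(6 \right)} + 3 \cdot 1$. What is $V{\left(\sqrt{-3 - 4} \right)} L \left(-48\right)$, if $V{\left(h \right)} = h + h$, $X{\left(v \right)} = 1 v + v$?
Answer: $- 1440 i \sqrt{7} \approx - 3809.9 i$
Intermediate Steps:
$X{\left(v \right)} = 2 v$ ($X{\left(v \right)} = v + v = 2 v$)
$V{\left(h \right)} = 2 h$
$L = 15$ ($L = 2 \cdot 6 + 3 \cdot 1 = 12 + 3 = 15$)
$V{\left(\sqrt{-3 - 4} \right)} L \left(-48\right) = 2 \sqrt{-3 - 4} \cdot 15 \left(-48\right) = 2 \sqrt{-7} \cdot 15 \left(-48\right) = 2 i \sqrt{7} \cdot 15 \left(-48\right) = 30 i \sqrt{7} \left(-48\right) = - 1440 i \sqrt{7}$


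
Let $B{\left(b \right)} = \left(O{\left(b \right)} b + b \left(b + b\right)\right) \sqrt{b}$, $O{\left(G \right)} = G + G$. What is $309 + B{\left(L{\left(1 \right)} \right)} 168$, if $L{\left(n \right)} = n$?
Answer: $981$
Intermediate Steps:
$O{\left(G \right)} = 2 G$
$B{\left(b \right)} = 4 b^{\frac{5}{2}}$ ($B{\left(b \right)} = \left(2 b b + b \left(b + b\right)\right) \sqrt{b} = \left(2 b^{2} + b 2 b\right) \sqrt{b} = \left(2 b^{2} + 2 b^{2}\right) \sqrt{b} = 4 b^{2} \sqrt{b} = 4 b^{\frac{5}{2}}$)
$309 + B{\left(L{\left(1 \right)} \right)} 168 = 309 + 4 \cdot 1^{\frac{5}{2}} \cdot 168 = 309 + 4 \cdot 1 \cdot 168 = 309 + 4 \cdot 168 = 309 + 672 = 981$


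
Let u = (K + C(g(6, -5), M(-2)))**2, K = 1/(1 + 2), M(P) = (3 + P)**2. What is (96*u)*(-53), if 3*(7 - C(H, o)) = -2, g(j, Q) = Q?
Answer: -325632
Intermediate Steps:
C(H, o) = 23/3 (C(H, o) = 7 - 1/3*(-2) = 7 + 2/3 = 23/3)
K = 1/3 ≈ 0.33333
u = 64 (u = (1/3 + 23/3)**2 = 8**2 = 64)
(96*u)*(-53) = (96*64)*(-53) = 6144*(-53) = -325632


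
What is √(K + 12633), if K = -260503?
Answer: I*√247870 ≈ 497.87*I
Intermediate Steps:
√(K + 12633) = √(-260503 + 12633) = √(-247870) = I*√247870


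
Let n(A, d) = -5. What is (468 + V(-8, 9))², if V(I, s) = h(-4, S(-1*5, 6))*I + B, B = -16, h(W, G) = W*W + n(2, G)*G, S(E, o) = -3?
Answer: 41616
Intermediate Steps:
h(W, G) = W² - 5*G (h(W, G) = W*W - 5*G = W² - 5*G)
V(I, s) = -16 + 31*I (V(I, s) = ((-4)² - 5*(-3))*I - 16 = (16 + 15)*I - 16 = 31*I - 16 = -16 + 31*I)
(468 + V(-8, 9))² = (468 + (-16 + 31*(-8)))² = (468 + (-16 - 248))² = (468 - 264)² = 204² = 41616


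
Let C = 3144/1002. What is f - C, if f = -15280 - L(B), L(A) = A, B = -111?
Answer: -2533747/167 ≈ -15172.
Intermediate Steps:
C = 524/167 (C = 3144*(1/1002) = 524/167 ≈ 3.1377)
f = -15169 (f = -15280 - 1*(-111) = -15280 + 111 = -15169)
f - C = -15169 - 1*524/167 = -15169 - 524/167 = -2533747/167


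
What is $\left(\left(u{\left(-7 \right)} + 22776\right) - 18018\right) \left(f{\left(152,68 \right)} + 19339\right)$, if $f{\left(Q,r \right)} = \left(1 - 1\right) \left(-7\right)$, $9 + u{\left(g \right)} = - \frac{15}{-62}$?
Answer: $\frac{5694426567}{62} \approx 9.1846 \cdot 10^{7}$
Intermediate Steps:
$u{\left(g \right)} = - \frac{543}{62}$ ($u{\left(g \right)} = -9 - \frac{15}{-62} = -9 - - \frac{15}{62} = -9 + \frac{15}{62} = - \frac{543}{62}$)
$f{\left(Q,r \right)} = 0$ ($f{\left(Q,r \right)} = 0 \left(-7\right) = 0$)
$\left(\left(u{\left(-7 \right)} + 22776\right) - 18018\right) \left(f{\left(152,68 \right)} + 19339\right) = \left(\left(- \frac{543}{62} + 22776\right) - 18018\right) \left(0 + 19339\right) = \left(\frac{1411569}{62} - 18018\right) 19339 = \frac{294453}{62} \cdot 19339 = \frac{5694426567}{62}$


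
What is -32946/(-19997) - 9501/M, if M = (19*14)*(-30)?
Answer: 150966859/53192020 ≈ 2.8382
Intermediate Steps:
M = -7980 (M = 266*(-30) = -7980)
-32946/(-19997) - 9501/M = -32946/(-19997) - 9501/(-7980) = -32946*(-1/19997) - 9501*(-1/7980) = 32946/19997 + 3167/2660 = 150966859/53192020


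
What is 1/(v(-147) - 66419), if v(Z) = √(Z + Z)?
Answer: -66419/4411483855 - 7*I*√6/4411483855 ≈ -1.5056e-5 - 3.8868e-9*I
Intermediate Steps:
v(Z) = √2*√Z (v(Z) = √(2*Z) = √2*√Z)
1/(v(-147) - 66419) = 1/(√2*√(-147) - 66419) = 1/(√2*(7*I*√3) - 66419) = 1/(7*I*√6 - 66419) = 1/(-66419 + 7*I*√6)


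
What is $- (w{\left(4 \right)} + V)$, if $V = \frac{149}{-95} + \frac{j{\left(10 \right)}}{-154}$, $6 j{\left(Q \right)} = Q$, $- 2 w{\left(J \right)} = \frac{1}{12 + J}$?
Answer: $\frac{1130953}{702240} \approx 1.6105$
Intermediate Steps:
$w{\left(J \right)} = - \frac{1}{2 \left(12 + J\right)}$
$j{\left(Q \right)} = \frac{Q}{6}$
$V = - \frac{69313}{43890}$ ($V = \frac{149}{-95} + \frac{\frac{1}{6} \cdot 10}{-154} = 149 \left(- \frac{1}{95}\right) + \frac{5}{3} \left(- \frac{1}{154}\right) = - \frac{149}{95} - \frac{5}{462} = - \frac{69313}{43890} \approx -1.5792$)
$- (w{\left(4 \right)} + V) = - (- \frac{1}{24 + 2 \cdot 4} - \frac{69313}{43890}) = - (- \frac{1}{24 + 8} - \frac{69313}{43890}) = - (- \frac{1}{32} - \frac{69313}{43890}) = \left(-1\right) \left(- \frac{1130953}{702240}\right) = \frac{1130953}{702240}$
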